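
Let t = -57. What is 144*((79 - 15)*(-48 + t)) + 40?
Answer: -967640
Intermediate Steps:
144*((79 - 15)*(-48 + t)) + 40 = 144*((79 - 15)*(-48 - 57)) + 40 = 144*(64*(-105)) + 40 = 144*(-6720) + 40 = -967680 + 40 = -967640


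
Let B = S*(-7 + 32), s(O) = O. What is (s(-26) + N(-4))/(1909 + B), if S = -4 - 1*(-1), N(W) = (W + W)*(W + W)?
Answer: 19/917 ≈ 0.020720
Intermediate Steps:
N(W) = 4*W**2 (N(W) = (2*W)*(2*W) = 4*W**2)
S = -3 (S = -4 + 1 = -3)
B = -75 (B = -3*(-7 + 32) = -3*25 = -75)
(s(-26) + N(-4))/(1909 + B) = (-26 + 4*(-4)**2)/(1909 - 75) = (-26 + 4*16)/1834 = (-26 + 64)*(1/1834) = 38*(1/1834) = 19/917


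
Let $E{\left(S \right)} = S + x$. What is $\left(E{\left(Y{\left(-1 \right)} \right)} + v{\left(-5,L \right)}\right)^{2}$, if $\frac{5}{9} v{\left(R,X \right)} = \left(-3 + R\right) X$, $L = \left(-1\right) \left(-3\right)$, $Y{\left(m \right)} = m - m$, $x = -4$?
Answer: $\frac{55696}{25} \approx 2227.8$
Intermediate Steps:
$Y{\left(m \right)} = 0$
$L = 3$
$v{\left(R,X \right)} = \frac{9 X \left(-3 + R\right)}{5}$ ($v{\left(R,X \right)} = \frac{9 \left(-3 + R\right) X}{5} = \frac{9 X \left(-3 + R\right)}{5}$)
$E{\left(S \right)} = -4 + S$ ($E{\left(S \right)} = S - 4 = -4 + S$)
$\left(E{\left(Y{\left(-1 \right)} \right)} + v{\left(-5,L \right)}\right)^{2} = \left(\left(-4 + 0\right) + \frac{9}{5} \cdot 3 \left(-3 - 5\right)\right)^{2} = \left(-4 + \frac{9}{5} \cdot 3 \left(-8\right)\right)^{2} = \left(-4 - \frac{216}{5}\right)^{2} = \left(- \frac{236}{5}\right)^{2} = \frac{55696}{25}$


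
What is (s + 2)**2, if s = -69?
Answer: 4489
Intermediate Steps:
(s + 2)**2 = (-69 + 2)**2 = (-67)**2 = 4489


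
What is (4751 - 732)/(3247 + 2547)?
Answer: 4019/5794 ≈ 0.69365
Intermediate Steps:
(4751 - 732)/(3247 + 2547) = 4019/5794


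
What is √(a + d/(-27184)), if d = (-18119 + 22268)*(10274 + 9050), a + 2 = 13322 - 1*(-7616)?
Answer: √207681065663/3398 ≈ 134.11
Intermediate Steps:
a = 20936 (a = -2 + (13322 - 1*(-7616)) = -2 + (13322 + 7616) = -2 + 20938 = 20936)
d = 80175276 (d = 4149*19324 = 80175276)
√(a + d/(-27184)) = √(20936 + 80175276/(-27184)) = √(20936 + 80175276*(-1/27184)) = √(20936 - 20043819/6796) = √(122237237/6796) = √207681065663/3398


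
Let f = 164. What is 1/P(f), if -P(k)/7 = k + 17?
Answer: -1/1267 ≈ -0.00078927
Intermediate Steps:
P(k) = -119 - 7*k (P(k) = -7*(k + 17) = -7*(17 + k) = -119 - 7*k)
1/P(f) = 1/(-119 - 7*164) = 1/(-119 - 1148) = 1/(-1267) = -1/1267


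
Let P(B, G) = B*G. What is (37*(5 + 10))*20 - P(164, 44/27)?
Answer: 292484/27 ≈ 10833.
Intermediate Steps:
(37*(5 + 10))*20 - P(164, 44/27) = (37*(5 + 10))*20 - 164*44/27 = (37*15)*20 - 164*44*(1/27) = 555*20 - 164*44/27 = 11100 - 1*7216/27 = 11100 - 7216/27 = 292484/27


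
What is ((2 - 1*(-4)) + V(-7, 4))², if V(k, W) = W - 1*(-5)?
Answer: 225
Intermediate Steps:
V(k, W) = 5 + W (V(k, W) = W + 5 = 5 + W)
((2 - 1*(-4)) + V(-7, 4))² = ((2 - 1*(-4)) + (5 + 4))² = ((2 + 4) + 9)² = (6 + 9)² = 15² = 225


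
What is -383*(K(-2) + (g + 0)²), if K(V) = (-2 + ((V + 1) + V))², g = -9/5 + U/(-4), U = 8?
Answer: -377638/25 ≈ -15106.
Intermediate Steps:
g = -19/5 (g = -9/5 + 8/(-4) = -9*⅕ + 8*(-¼) = -9/5 - 2 = -19/5 ≈ -3.8000)
K(V) = (-1 + 2*V)² (K(V) = (-2 + ((1 + V) + V))² = (-2 + (1 + 2*V))² = (-1 + 2*V)²)
-383*(K(-2) + (g + 0)²) = -383*((-1 + 2*(-2))² + (-19/5 + 0)²) = -383*((-1 - 4)² + (-19/5)²) = -383*((-5)² + 361/25) = -383*(25 + 361/25) = -383*986/25 = -377638/25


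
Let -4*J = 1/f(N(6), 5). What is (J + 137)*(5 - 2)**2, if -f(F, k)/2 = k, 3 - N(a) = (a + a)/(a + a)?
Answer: 49329/40 ≈ 1233.2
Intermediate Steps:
N(a) = 2 (N(a) = 3 - (a + a)/(a + a) = 3 - 2*a/(2*a) = 3 - 2*a*1/(2*a) = 3 - 1*1 = 3 - 1 = 2)
f(F, k) = -2*k
J = 1/40 (J = -1/(4*((-2*5))) = -1/4/(-10) = -1/4*(-1/10) = 1/40 ≈ 0.025000)
(J + 137)*(5 - 2)**2 = (1/40 + 137)*(5 - 2)**2 = (5481/40)*3**2 = (5481/40)*9 = 49329/40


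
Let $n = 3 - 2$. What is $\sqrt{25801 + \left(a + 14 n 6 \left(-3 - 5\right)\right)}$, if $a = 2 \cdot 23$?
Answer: $5 \sqrt{1007} \approx 158.67$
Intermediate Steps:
$a = 46$
$n = 1$ ($n = 3 - 2 = 1$)
$\sqrt{25801 + \left(a + 14 n 6 \left(-3 - 5\right)\right)} = \sqrt{25801 + \left(46 + 14 \cdot 1 \cdot 6 \left(-3 - 5\right)\right)} = \sqrt{25801 + \left(46 + 14 \cdot 6 \left(-3 - 5\right)\right)} = \sqrt{25801 + \left(46 + 14 \cdot 6 \left(-8\right)\right)} = \sqrt{25801 + \left(46 + 14 \left(-48\right)\right)} = \sqrt{25801 + \left(46 - 672\right)} = \sqrt{25801 - 626} = \sqrt{25175} = 5 \sqrt{1007}$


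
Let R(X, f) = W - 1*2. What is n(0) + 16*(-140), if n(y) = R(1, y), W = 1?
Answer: -2241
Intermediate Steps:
R(X, f) = -1 (R(X, f) = 1 - 1*2 = 1 - 2 = -1)
n(y) = -1
n(0) + 16*(-140) = -1 + 16*(-140) = -1 - 2240 = -2241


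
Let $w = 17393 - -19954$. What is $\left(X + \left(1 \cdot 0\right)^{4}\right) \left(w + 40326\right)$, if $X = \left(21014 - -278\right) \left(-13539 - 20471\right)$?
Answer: $-56246197679160$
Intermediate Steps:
$w = 37347$ ($w = 17393 + 19954 = 37347$)
$X = -724140920$ ($X = \left(21014 + 278\right) \left(-34010\right) = 21292 \left(-34010\right) = -724140920$)
$\left(X + \left(1 \cdot 0\right)^{4}\right) \left(w + 40326\right) = \left(-724140920 + \left(1 \cdot 0\right)^{4}\right) \left(37347 + 40326\right) = \left(-724140920 + 0^{4}\right) 77673 = \left(-724140920 + 0\right) 77673 = \left(-724140920\right) 77673 = -56246197679160$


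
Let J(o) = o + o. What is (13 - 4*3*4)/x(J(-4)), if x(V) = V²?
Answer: -35/64 ≈ -0.54688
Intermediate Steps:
J(o) = 2*o
(13 - 4*3*4)/x(J(-4)) = (13 - 4*3*4)/((2*(-4))²) = (13 - 12*4)/((-8)²) = (13 - 48)/64 = -35*1/64 = -35/64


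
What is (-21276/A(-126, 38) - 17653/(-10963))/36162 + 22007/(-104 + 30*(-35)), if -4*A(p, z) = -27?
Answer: -3797400248/198222003 ≈ -19.157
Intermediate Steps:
A(p, z) = 27/4 (A(p, z) = -¼*(-27) = 27/4)
(-21276/A(-126, 38) - 17653/(-10963))/36162 + 22007/(-104 + 30*(-35)) = (-21276/27/4 - 17653/(-10963))/36162 + 22007/(-104 + 30*(-35)) = (-21276*4/27 - 17653*(-1/10963))*(1/36162) + 22007/(-104 - 1050) = (-3152 + 17653/10963)*(1/36162) + 22007/(-1154) = -34537723/10963*1/36162 + 22007*(-1/1154) = -34537723/396444006 - 22007/1154 = -3797400248/198222003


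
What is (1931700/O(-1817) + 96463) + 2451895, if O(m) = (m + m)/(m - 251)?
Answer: 6627744286/1817 ≈ 3.6476e+6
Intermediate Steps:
O(m) = 2*m/(-251 + m) (O(m) = (2*m)/(-251 + m) = 2*m/(-251 + m))
(1931700/O(-1817) + 96463) + 2451895 = (1931700/((2*(-1817)/(-251 - 1817))) + 96463) + 2451895 = (1931700/((2*(-1817)/(-2068))) + 96463) + 2451895 = (1931700/((2*(-1817)*(-1/2068))) + 96463) + 2451895 = (1931700/(1817/1034) + 96463) + 2451895 = (1931700*(1034/1817) + 96463) + 2451895 = (1997377800/1817 + 96463) + 2451895 = 2172651071/1817 + 2451895 = 6627744286/1817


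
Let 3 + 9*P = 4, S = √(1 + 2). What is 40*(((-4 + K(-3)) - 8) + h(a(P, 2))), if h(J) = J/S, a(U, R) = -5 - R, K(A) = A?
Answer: -600 - 280*√3/3 ≈ -761.66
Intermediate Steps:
S = √3 ≈ 1.7320
P = ⅑ (P = -⅓ + (⅑)*4 = -⅓ + 4/9 = ⅑ ≈ 0.11111)
h(J) = J*√3/3 (h(J) = J/(√3) = J*(√3/3) = J*√3/3)
40*(((-4 + K(-3)) - 8) + h(a(P, 2))) = 40*(((-4 - 3) - 8) + (-5 - 1*2)*√3/3) = 40*((-7 - 8) + (-5 - 2)*√3/3) = 40*(-15 + (⅓)*(-7)*√3) = 40*(-15 - 7*√3/3) = -600 - 280*√3/3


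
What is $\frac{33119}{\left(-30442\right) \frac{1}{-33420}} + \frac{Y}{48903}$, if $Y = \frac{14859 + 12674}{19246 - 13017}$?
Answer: $\frac{168580562709271423}{4636572114927} \approx 36359.0$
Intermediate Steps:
$Y = \frac{27533}{6229} \approx 4.4201$
$\frac{33119}{\left(-30442\right) \frac{1}{-33420}} + \frac{Y}{48903} = \frac{33119}{\left(-30442\right) \frac{1}{-33420}} + \frac{27533}{6229 \cdot 48903} = \frac{33119}{\left(-30442\right) \left(- \frac{1}{33420}\right)} + \frac{27533}{6229} \cdot \frac{1}{48903} = \frac{33119}{\frac{15221}{16710}} + \frac{27533}{304616787} = 33119 \cdot \frac{16710}{15221} + \frac{27533}{304616787} = \frac{553418490}{15221} + \frac{27533}{304616787} = \frac{168580562709271423}{4636572114927}$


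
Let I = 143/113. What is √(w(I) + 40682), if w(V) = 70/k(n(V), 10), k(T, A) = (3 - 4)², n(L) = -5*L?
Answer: 12*√283 ≈ 201.87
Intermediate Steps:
I = 143/113 (I = 143*(1/113) = 143/113 ≈ 1.2655)
k(T, A) = 1 (k(T, A) = (-1)² = 1)
w(V) = 70 (w(V) = 70/1 = 70*1 = 70)
√(w(I) + 40682) = √(70 + 40682) = √40752 = 12*√283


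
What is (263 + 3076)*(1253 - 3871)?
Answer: -8741502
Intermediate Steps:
(263 + 3076)*(1253 - 3871) = 3339*(-2618) = -8741502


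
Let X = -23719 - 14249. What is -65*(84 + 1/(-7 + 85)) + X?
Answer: -260573/6 ≈ -43429.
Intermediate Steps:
X = -37968
-65*(84 + 1/(-7 + 85)) + X = -65*(84 + 1/(-7 + 85)) - 37968 = -65*(84 + 1/78) - 37968 = -65*6553/78 - 37968 = -32765/6 - 37968 = -260573/6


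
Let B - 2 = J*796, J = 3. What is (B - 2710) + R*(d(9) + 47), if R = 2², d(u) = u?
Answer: -96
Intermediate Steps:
R = 4
B = 2390 (B = 2 + 3*796 = 2 + 2388 = 2390)
(B - 2710) + R*(d(9) + 47) = (2390 - 2710) + 4*(9 + 47) = -320 + 4*56 = -320 + 224 = -96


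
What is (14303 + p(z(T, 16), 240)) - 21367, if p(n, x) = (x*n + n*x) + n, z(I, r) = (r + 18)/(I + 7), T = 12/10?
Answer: -207854/41 ≈ -5069.6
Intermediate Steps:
T = 6/5 (T = 12*(1/10) = 6/5 ≈ 1.2000)
z(I, r) = (18 + r)/(7 + I)
p(n, x) = n + 2*n*x (p(n, x) = (n*x + n*x) + n = 2*n*x + n = n + 2*n*x)
(14303 + p(z(T, 16), 240)) - 21367 = (14303 + ((18 + 16)/(7 + 6/5))*(1 + 2*240)) - 21367 = (14303 + (34/(41/5))*(1 + 480)) - 21367 = (14303 + ((5/41)*34)*481) - 21367 = (14303 + (170/41)*481) - 21367 = (14303 + 81770/41) - 21367 = 668193/41 - 21367 = -207854/41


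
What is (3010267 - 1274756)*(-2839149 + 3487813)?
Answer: 1125763507304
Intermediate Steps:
(3010267 - 1274756)*(-2839149 + 3487813) = 1735511*648664 = 1125763507304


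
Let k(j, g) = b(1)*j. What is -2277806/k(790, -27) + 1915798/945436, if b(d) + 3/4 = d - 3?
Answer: 2157681864571/2053959710 ≈ 1050.5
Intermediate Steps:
b(d) = -15/4 + d (b(d) = -¾ + (d - 3) = -¾ + (-3 + d) = -15/4 + d)
k(j, g) = -11*j/4 (k(j, g) = (-15/4 + 1)*j = -11*j/4)
-2277806/k(790, -27) + 1915798/945436 = -2277806/((-11/4*790)) + 1915798/945436 = -2277806/(-4345/2) + 1915798*(1/945436) = -2277806*(-2/4345) + 957899/472718 = 4555612/4345 + 957899/472718 = 2157681864571/2053959710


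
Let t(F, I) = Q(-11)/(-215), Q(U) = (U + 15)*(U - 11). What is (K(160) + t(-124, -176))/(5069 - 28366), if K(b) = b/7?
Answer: -35016/35061985 ≈ -0.00099869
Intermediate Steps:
K(b) = b/7 (K(b) = b*(1/7) = b/7)
Q(U) = (-11 + U)*(15 + U) (Q(U) = (15 + U)*(-11 + U) = (-11 + U)*(15 + U))
t(F, I) = 88/215 (t(F, I) = (-165 + (-11)**2 + 4*(-11))/(-215) = (-165 + 121 - 44)*(-1/215) = -88*(-1/215) = 88/215)
(K(160) + t(-124, -176))/(5069 - 28366) = ((1/7)*160 + 88/215)/(5069 - 28366) = (160/7 + 88/215)/(-23297) = (35016/1505)*(-1/23297) = -35016/35061985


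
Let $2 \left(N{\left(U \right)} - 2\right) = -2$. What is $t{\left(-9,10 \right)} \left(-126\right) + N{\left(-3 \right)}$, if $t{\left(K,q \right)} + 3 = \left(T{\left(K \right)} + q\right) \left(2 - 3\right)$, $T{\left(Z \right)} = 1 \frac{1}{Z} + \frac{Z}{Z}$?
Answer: $1751$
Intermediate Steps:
$N{\left(U \right)} = 1$ ($N{\left(U \right)} = 2 + \frac{1}{2} \left(-2\right) = 2 - 1 = 1$)
$T{\left(Z \right)} = 1 + \frac{1}{Z}$ ($T{\left(Z \right)} = \frac{1}{Z} + 1 = 1 + \frac{1}{Z}$)
$t{\left(K,q \right)} = -3 - q - \frac{1 + K}{K}$ ($t{\left(K,q \right)} = -3 + \left(\frac{1 + K}{K} + q\right) \left(2 - 3\right) = -3 + \left(q + \frac{1 + K}{K}\right) \left(-1\right) = -3 - \left(q + \frac{1 + K}{K}\right) = -3 - q - \frac{1 + K}{K}$)
$t{\left(-9,10 \right)} \left(-126\right) + N{\left(-3 \right)} = \left(-4 - 10 - \frac{1}{-9}\right) \left(-126\right) + 1 = \left(-4 - 10 - - \frac{1}{9}\right) \left(-126\right) + 1 = \left(-4 - 10 + \frac{1}{9}\right) \left(-126\right) + 1 = \left(- \frac{125}{9}\right) \left(-126\right) + 1 = 1750 + 1 = 1751$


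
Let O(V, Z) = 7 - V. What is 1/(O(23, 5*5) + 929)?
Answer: 1/913 ≈ 0.0010953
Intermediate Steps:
1/(O(23, 5*5) + 929) = 1/((7 - 1*23) + 929) = 1/((7 - 23) + 929) = 1/(-16 + 929) = 1/913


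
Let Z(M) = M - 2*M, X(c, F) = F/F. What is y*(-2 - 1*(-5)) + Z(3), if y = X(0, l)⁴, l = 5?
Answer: 0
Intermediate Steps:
X(c, F) = 1
Z(M) = -M
y = 1 (y = 1⁴ = 1)
y*(-2 - 1*(-5)) + Z(3) = 1*(-2 - 1*(-5)) - 1*3 = 1*(-2 + 5) - 3 = 1*3 - 3 = 3 - 3 = 0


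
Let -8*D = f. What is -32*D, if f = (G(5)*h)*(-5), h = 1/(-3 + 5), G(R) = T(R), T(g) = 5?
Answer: -50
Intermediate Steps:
G(R) = 5
h = ½ (h = 1/2 = ½ ≈ 0.50000)
f = -25/2 (f = (5*(½))*(-5) = (5/2)*(-5) = -25/2 ≈ -12.500)
D = 25/16 (D = -⅛*(-25/2) = 25/16 ≈ 1.5625)
-32*D = -32*25/16 = -50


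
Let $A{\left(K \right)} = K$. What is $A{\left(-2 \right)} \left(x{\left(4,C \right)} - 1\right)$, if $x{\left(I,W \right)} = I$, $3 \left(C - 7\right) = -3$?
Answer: $-6$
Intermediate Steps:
$C = 6$ ($C = 7 + \frac{1}{3} \left(-3\right) = 7 - 1 = 6$)
$A{\left(-2 \right)} \left(x{\left(4,C \right)} - 1\right) = - 2 \left(4 - 1\right) = \left(-2\right) 3 = -6$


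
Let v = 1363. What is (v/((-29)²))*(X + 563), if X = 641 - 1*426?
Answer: 36566/29 ≈ 1260.9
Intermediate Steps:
X = 215 (X = 641 - 426 = 215)
(v/((-29)²))*(X + 563) = (1363/((-29)²))*(215 + 563) = (1363/841)*778 = (1363*(1/841))*778 = (47/29)*778 = 36566/29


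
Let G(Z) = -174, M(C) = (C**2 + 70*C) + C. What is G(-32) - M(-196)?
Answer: -24674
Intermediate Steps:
M(C) = C**2 + 71*C
G(-32) - M(-196) = -174 - (-196)*(71 - 196) = -174 - (-196)*(-125) = -174 - 1*24500 = -174 - 24500 = -24674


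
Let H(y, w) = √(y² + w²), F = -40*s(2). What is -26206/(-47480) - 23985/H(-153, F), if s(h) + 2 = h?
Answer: -63044349/403580 ≈ -156.21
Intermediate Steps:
s(h) = -2 + h
F = 0 (F = -40*(-2 + 2) = -40*0 = 0)
H(y, w) = √(w² + y²)
-26206/(-47480) - 23985/H(-153, F) = -26206/(-47480) - 23985/√(0² + (-153)²) = -26206*(-1/47480) - 23985/√(0 + 23409) = 13103/23740 - 23985/(√23409) = 13103/23740 - 23985/153 = 13103/23740 - 23985*1/153 = 13103/23740 - 2665/17 = -63044349/403580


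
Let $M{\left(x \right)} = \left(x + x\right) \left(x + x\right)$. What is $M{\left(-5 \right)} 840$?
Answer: $84000$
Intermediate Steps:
$M{\left(x \right)} = 4 x^{2}$ ($M{\left(x \right)} = 2 x 2 x = 4 x^{2}$)
$M{\left(-5 \right)} 840 = 4 \left(-5\right)^{2} \cdot 840 = 4 \cdot 25 \cdot 840 = 100 \cdot 840 = 84000$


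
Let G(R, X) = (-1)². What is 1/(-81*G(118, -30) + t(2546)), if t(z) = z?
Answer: 1/2465 ≈ 0.00040568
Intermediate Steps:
G(R, X) = 1
1/(-81*G(118, -30) + t(2546)) = 1/(-81*1 + 2546) = 1/(-81 + 2546) = 1/2465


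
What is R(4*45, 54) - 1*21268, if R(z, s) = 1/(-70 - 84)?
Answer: -3275273/154 ≈ -21268.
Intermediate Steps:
R(z, s) = -1/154 (R(z, s) = 1/(-154) = -1/154)
R(4*45, 54) - 1*21268 = -1/154 - 1*21268 = -1/154 - 21268 = -3275273/154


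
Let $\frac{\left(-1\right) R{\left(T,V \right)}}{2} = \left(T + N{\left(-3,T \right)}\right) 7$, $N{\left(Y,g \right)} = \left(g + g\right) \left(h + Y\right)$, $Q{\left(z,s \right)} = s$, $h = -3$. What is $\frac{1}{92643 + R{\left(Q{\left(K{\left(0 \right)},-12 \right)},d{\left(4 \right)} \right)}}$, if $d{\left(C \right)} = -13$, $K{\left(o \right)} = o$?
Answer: $\frac{1}{90795} \approx 1.1014 \cdot 10^{-5}$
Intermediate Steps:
$N{\left(Y,g \right)} = 2 g \left(-3 + Y\right)$ ($N{\left(Y,g \right)} = \left(g + g\right) \left(-3 + Y\right) = 2 g \left(-3 + Y\right)$)
$R{\left(T,V \right)} = 154 T$ ($R{\left(T,V \right)} = - 2 \left(T + 2 T \left(-3 - 3\right)\right) 7 = - 2 \left(T + 2 T \left(-6\right)\right) 7 = - 2 \left(T - 12 T\right) 7 = - 2 - 11 T 7 = - 2 \left(- 77 T\right) = 154 T$)
$\frac{1}{92643 + R{\left(Q{\left(K{\left(0 \right)},-12 \right)},d{\left(4 \right)} \right)}} = \frac{1}{92643 + 154 \left(-12\right)} = \frac{1}{92643 - 1848} = \frac{1}{90795}$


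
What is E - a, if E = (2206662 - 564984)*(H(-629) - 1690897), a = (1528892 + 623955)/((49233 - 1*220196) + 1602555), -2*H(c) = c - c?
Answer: -3973968265570557119/1431592 ≈ -2.7759e+12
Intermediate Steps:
H(c) = 0 (H(c) = -(c - c)/2 = -½*0 = 0)
a = 2152847/1431592 (a = 2152847/((49233 - 220196) + 1602555) = 2152847/(-170963 + 1602555) = 2152847/1431592 ≈ 1.5038)
E = -2775908405166 (E = (2206662 - 564984)*(0 - 1690897) = 1641678*(-1690897) = -2775908405166)
E - a = -2775908405166 - 1*2152847/1431592 = -2775908405166 - 2152847/1431592 = -3973968265570557119/1431592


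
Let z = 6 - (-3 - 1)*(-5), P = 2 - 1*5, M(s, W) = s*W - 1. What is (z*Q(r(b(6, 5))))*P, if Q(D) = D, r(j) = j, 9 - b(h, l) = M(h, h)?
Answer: -1092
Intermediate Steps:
M(s, W) = -1 + W*s (M(s, W) = W*s - 1 = -1 + W*s)
b(h, l) = 10 - h**2 (b(h, l) = 9 - (-1 + h*h) = 9 - (-1 + h**2) = 9 + (1 - h**2) = 10 - h**2)
P = -3 (P = 2 - 5 = -3)
z = -14 (z = 6 - (-4)*(-5) = 6 - 1*20 = 6 - 20 = -14)
(z*Q(r(b(6, 5))))*P = -14*(10 - 1*6**2)*(-3) = -14*(10 - 1*36)*(-3) = -14*(10 - 36)*(-3) = -14*(-26)*(-3) = 364*(-3) = -1092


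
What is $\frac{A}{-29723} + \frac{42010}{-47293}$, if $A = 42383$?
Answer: $- \frac{3253082449}{1405689839} \approx -2.3142$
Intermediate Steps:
$\frac{A}{-29723} + \frac{42010}{-47293} = \frac{42383}{-29723} + \frac{42010}{-47293} = 42383 \left(- \frac{1}{29723}\right) + 42010 \left(- \frac{1}{47293}\right) = - \frac{42383}{29723} - \frac{42010}{47293} = - \frac{3253082449}{1405689839}$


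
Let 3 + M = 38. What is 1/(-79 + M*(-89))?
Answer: -1/3194 ≈ -0.00031309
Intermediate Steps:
M = 35 (M = -3 + 38 = 35)
1/(-79 + M*(-89)) = 1/(-79 + 35*(-89)) = 1/(-79 - 3115) = 1/(-3194) = -1/3194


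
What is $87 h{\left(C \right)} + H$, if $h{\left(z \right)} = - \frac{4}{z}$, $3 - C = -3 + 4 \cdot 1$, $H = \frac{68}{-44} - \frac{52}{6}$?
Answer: $- \frac{6079}{33} \approx -184.21$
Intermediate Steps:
$H = - \frac{337}{33}$ ($H = 68 \left(- \frac{1}{44}\right) - \frac{26}{3} = - \frac{17}{11} - \frac{26}{3} = - \frac{337}{33} \approx -10.212$)
$C = 2$ ($C = 3 - \left(-3 + 4 \cdot 1\right) = 3 - \left(-3 + 4\right) = 3 - 1 = 2$)
$87 h{\left(C \right)} + H = 87 \left(- \frac{4}{2}\right) - \frac{337}{33} = 87 \left(\left(-4\right) \frac{1}{2}\right) - \frac{337}{33} = 87 \left(-2\right) - \frac{337}{33} = -174 - \frac{337}{33} = - \frac{6079}{33}$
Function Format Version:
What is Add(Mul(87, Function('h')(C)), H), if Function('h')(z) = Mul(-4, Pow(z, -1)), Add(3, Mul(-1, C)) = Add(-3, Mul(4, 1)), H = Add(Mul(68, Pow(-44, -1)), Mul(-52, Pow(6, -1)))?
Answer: Rational(-6079, 33) ≈ -184.21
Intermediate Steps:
H = Rational(-337, 33) (H = Add(Mul(68, Rational(-1, 44)), Mul(-52, Rational(1, 6))) = Add(Rational(-17, 11), Rational(-26, 3)) = Rational(-337, 33) ≈ -10.212)
C = 2 (C = Add(3, Mul(-1, Add(-3, Mul(4, 1)))) = Add(3, Mul(-1, Add(-3, 4))) = Add(3, Mul(-1, 1)) = Add(3, -1) = 2)
Add(Mul(87, Function('h')(C)), H) = Add(Mul(87, Mul(-4, Pow(2, -1))), Rational(-337, 33)) = Add(Mul(87, Mul(-4, Rational(1, 2))), Rational(-337, 33)) = Add(Mul(87, -2), Rational(-337, 33)) = Add(-174, Rational(-337, 33)) = Rational(-6079, 33)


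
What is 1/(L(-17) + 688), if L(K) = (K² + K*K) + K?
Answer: 1/1249 ≈ 0.00080064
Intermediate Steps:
L(K) = K + 2*K² (L(K) = (K² + K²) + K = 2*K² + K = K + 2*K²)
1/(L(-17) + 688) = 1/(-17*(1 + 2*(-17)) + 688) = 1/(-17*(1 - 34) + 688) = 1/(-17*(-33) + 688) = 1/(561 + 688) = 1/1249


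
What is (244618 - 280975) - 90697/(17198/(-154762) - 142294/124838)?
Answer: 218395493440667/6042166988 ≈ 36145.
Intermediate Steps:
(244618 - 280975) - 90697/(17198/(-154762) - 142294/124838) = -36357 - 90697/(17198*(-1/154762) - 142294*1/124838) = -36357 - 90697/(-8599/77381 - 71147/62419) = -36357 - 90697/(-6042166988/4830044639) = -36357 - 90697*(-4830044639/6042166988) = -36357 + 438070558623383/6042166988 = 218395493440667/6042166988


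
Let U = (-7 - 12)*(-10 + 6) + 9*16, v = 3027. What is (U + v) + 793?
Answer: 4040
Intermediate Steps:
U = 220 (U = -19*(-4) + 144 = 76 + 144 = 220)
(U + v) + 793 = (220 + 3027) + 793 = 3247 + 793 = 4040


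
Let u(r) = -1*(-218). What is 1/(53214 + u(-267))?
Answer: 1/53432 ≈ 1.8715e-5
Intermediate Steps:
u(r) = 218
1/(53214 + u(-267)) = 1/(53214 + 218) = 1/53432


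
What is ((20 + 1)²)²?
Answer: 194481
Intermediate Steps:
((20 + 1)²)² = (21²)² = 441² = 194481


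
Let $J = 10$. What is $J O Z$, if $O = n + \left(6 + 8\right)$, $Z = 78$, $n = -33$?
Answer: $-14820$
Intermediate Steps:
$O = -19$ ($O = -33 + \left(6 + 8\right) = -33 + 14 = -19$)
$J O Z = 10 \left(-19\right) 78 = \left(-190\right) 78 = -14820$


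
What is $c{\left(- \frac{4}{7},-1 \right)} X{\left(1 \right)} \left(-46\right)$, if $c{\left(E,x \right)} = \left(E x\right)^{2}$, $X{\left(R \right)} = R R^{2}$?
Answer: $- \frac{736}{49} \approx -15.02$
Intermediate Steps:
$X{\left(R \right)} = R^{3}$
$c{\left(E,x \right)} = E^{2} x^{2}$
$c{\left(- \frac{4}{7},-1 \right)} X{\left(1 \right)} \left(-46\right) = \left(- \frac{4}{7}\right)^{2} \left(-1\right)^{2} \cdot 1^{3} \left(-46\right) = \left(\left(-4\right) \frac{1}{7}\right)^{2} \cdot 1 \cdot 1 \left(-46\right) = \left(- \frac{4}{7}\right)^{2} \cdot 1 \cdot 1 \left(-46\right) = \frac{16}{49} \cdot 1 \cdot 1 \left(-46\right) = \frac{16}{49} \cdot 1 \left(-46\right) = \frac{16}{49} \left(-46\right) = - \frac{736}{49}$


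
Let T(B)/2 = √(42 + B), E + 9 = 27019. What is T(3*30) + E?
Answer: 27010 + 4*√33 ≈ 27033.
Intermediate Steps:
E = 27010 (E = -9 + 27019 = 27010)
T(B) = 2*√(42 + B)
T(3*30) + E = 2*√(42 + 3*30) + 27010 = 2*√(42 + 90) + 27010 = 2*√132 + 27010 = 2*(2*√33) + 27010 = 4*√33 + 27010 = 27010 + 4*√33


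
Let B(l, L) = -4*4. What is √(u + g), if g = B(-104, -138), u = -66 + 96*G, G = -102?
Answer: I*√9874 ≈ 99.368*I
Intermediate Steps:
u = -9858 (u = -66 + 96*(-102) = -66 - 9792 = -9858)
B(l, L) = -16
g = -16
√(u + g) = √(-9858 - 16) = √(-9874) = I*√9874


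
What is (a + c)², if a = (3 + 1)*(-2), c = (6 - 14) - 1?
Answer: 289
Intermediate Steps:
c = -9 (c = -8 - 1 = -9)
a = -8 (a = 4*(-2) = -8)
(a + c)² = (-8 - 9)² = (-17)² = 289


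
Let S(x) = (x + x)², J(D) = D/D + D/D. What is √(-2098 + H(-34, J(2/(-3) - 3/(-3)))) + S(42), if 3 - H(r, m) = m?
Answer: 7056 + 3*I*√233 ≈ 7056.0 + 45.793*I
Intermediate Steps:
J(D) = 2 (J(D) = 1 + 1 = 2)
H(r, m) = 3 - m
S(x) = 4*x² (S(x) = (2*x)² = 4*x²)
√(-2098 + H(-34, J(2/(-3) - 3/(-3)))) + S(42) = √(-2098 + (3 - 1*2)) + 4*42² = √(-2098 + (3 - 2)) + 4*1764 = √(-2098 + 1) + 7056 = √(-2097) + 7056 = 3*I*√233 + 7056 = 7056 + 3*I*√233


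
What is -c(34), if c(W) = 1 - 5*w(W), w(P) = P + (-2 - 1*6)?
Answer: 129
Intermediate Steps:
w(P) = -8 + P (w(P) = P + (-2 - 6) = P - 8 = -8 + P)
c(W) = 41 - 5*W (c(W) = 1 - 5*(-8 + W) = 1 + (40 - 5*W) = 41 - 5*W)
-c(34) = -(41 - 5*34) = -(41 - 170) = -1*(-129) = 129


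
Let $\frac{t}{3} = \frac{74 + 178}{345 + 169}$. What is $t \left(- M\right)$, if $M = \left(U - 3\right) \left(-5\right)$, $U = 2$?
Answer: $- \frac{1890}{257} \approx -7.3541$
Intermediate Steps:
$M = 5$ ($M = \left(2 - 3\right) \left(-5\right) = \left(-1\right) \left(-5\right) = 5$)
$t = \frac{378}{257}$ ($t = 3 \frac{74 + 178}{345 + 169} = 3 \cdot \frac{252}{514} = 3 \cdot 252 \cdot \frac{1}{514} = 3 \cdot \frac{126}{257} = \frac{378}{257} \approx 1.4708$)
$t \left(- M\right) = \frac{378 \left(\left(-1\right) 5\right)}{257} = \frac{378}{257} \left(-5\right) = - \frac{1890}{257}$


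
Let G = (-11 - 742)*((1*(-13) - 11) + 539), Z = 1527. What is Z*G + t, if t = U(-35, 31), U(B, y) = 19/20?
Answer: -11843259281/20 ≈ -5.9216e+8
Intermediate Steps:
U(B, y) = 19/20 (U(B, y) = 19*(1/20) = 19/20)
t = 19/20 ≈ 0.95000
G = -387795 (G = -753*((-13 - 11) + 539) = -753*(-24 + 539) = -753*515 = -387795)
Z*G + t = 1527*(-387795) + 19/20 = -592162965 + 19/20 = -11843259281/20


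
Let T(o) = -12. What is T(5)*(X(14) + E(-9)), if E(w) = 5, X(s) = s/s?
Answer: -72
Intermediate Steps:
X(s) = 1
T(5)*(X(14) + E(-9)) = -12*(1 + 5) = -12*6 = -72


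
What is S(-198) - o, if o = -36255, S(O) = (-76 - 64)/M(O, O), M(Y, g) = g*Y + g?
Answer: 707081195/19503 ≈ 36255.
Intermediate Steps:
M(Y, g) = g + Y*g (M(Y, g) = Y*g + g = g + Y*g)
S(O) = -140/(O*(1 + O)) (S(O) = (-76 - 64)/((O*(1 + O))) = -140/(O*(1 + O)))
S(-198) - o = -140/(-198*(1 - 198)) - 1*(-36255) = -140*(-1/198)/(-197) + 36255 = -140*(-1/198)*(-1/197) + 36255 = -70/19503 + 36255 = 707081195/19503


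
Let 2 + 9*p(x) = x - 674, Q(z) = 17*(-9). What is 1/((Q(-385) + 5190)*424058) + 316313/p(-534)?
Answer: -1520186147823518/646133994165 ≈ -2352.7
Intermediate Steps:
Q(z) = -153
p(x) = -676/9 + x/9 (p(x) = -2/9 + (x - 674)/9 = -2/9 + (-674 + x)/9 = -2/9 + (-674/9 + x/9) = -676/9 + x/9)
1/((Q(-385) + 5190)*424058) + 316313/p(-534) = 1/((-153 + 5190)*424058) + 316313/(-676/9 + (⅑)*(-534)) = (1/424058)/5037 + 316313/(-676/9 - 178/3) = (1/5037)*(1/424058) + 316313/(-1210/9) = 1/2135980146 + 316313*(-9/1210) = 1/2135980146 - 2846817/1210 = -1520186147823518/646133994165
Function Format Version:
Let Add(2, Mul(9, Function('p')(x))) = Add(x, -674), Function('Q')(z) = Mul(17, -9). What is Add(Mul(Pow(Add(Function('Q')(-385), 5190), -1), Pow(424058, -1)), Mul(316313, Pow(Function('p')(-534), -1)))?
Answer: Rational(-1520186147823518, 646133994165) ≈ -2352.7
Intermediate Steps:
Function('Q')(z) = -153
Function('p')(x) = Add(Rational(-676, 9), Mul(Rational(1, 9), x)) (Function('p')(x) = Add(Rational(-2, 9), Mul(Rational(1, 9), Add(x, -674))) = Add(Rational(-2, 9), Mul(Rational(1, 9), Add(-674, x))) = Add(Rational(-2, 9), Add(Rational(-674, 9), Mul(Rational(1, 9), x))) = Add(Rational(-676, 9), Mul(Rational(1, 9), x)))
Add(Mul(Pow(Add(Function('Q')(-385), 5190), -1), Pow(424058, -1)), Mul(316313, Pow(Function('p')(-534), -1))) = Add(Mul(Pow(Add(-153, 5190), -1), Pow(424058, -1)), Mul(316313, Pow(Add(Rational(-676, 9), Mul(Rational(1, 9), -534)), -1))) = Add(Mul(Pow(5037, -1), Rational(1, 424058)), Mul(316313, Pow(Add(Rational(-676, 9), Rational(-178, 3)), -1))) = Add(Mul(Rational(1, 5037), Rational(1, 424058)), Mul(316313, Pow(Rational(-1210, 9), -1))) = Add(Rational(1, 2135980146), Mul(316313, Rational(-9, 1210))) = Add(Rational(1, 2135980146), Rational(-2846817, 1210)) = Rational(-1520186147823518, 646133994165)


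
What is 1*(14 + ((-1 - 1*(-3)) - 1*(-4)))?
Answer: 20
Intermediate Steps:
1*(14 + ((-1 - 1*(-3)) - 1*(-4))) = 1*(14 + ((-1 + 3) + 4)) = 1*(14 + (2 + 4)) = 1*(14 + 6) = 1*20 = 20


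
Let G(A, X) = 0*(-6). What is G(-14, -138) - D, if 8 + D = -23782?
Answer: 23790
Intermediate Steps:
G(A, X) = 0
D = -23790 (D = -8 - 23782 = -23790)
G(-14, -138) - D = 0 - 1*(-23790) = 0 + 23790 = 23790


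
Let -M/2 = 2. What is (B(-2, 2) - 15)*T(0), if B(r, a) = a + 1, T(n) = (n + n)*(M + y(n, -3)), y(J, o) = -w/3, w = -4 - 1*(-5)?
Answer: 0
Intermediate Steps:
w = 1 (w = -4 + 5 = 1)
M = -4 (M = -2*2 = -4)
y(J, o) = -1/3
T(n) = -26*n/3 (T(n) = (n + n)*(-4 - 1/3) = (2*n)*(-13/3) = -26*n/3)
B(r, a) = 1 + a
(B(-2, 2) - 15)*T(0) = ((1 + 2) - 15)*(-26/3*0) = (3 - 15)*0 = -12*0 = 0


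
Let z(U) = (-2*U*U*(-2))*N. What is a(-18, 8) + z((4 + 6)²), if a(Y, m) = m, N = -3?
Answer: -119992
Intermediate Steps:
z(U) = -12*U² (z(U) = (-2*U*U*(-2))*(-3) = (-2*U²*(-2))*(-3) = (4*U²)*(-3) = -12*U²)
a(-18, 8) + z((4 + 6)²) = 8 - 12*(4 + 6)⁴ = 8 - 12*(10²)² = 8 - 12*100² = 8 - 12*10000 = 8 - 120000 = -119992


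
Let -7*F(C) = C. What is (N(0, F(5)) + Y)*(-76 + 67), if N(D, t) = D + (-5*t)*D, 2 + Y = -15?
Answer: 153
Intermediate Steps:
F(C) = -C/7
Y = -17 (Y = -2 - 15 = -17)
N(D, t) = D - 5*D*t
(N(0, F(5)) + Y)*(-76 + 67) = (0*(1 - (-5)*5/7) - 17)*(-76 + 67) = (0*(1 - 5*(-5/7)) - 17)*(-9) = (0*(1 + 25/7) - 17)*(-9) = (0*(32/7) - 17)*(-9) = (0 - 17)*(-9) = -17*(-9) = 153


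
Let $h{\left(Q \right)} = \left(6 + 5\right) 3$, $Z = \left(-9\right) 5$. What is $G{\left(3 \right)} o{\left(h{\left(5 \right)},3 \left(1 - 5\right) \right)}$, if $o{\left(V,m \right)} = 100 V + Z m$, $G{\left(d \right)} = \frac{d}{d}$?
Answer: $3840$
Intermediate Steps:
$Z = -45$
$h{\left(Q \right)} = 33$ ($h{\left(Q \right)} = 11 \cdot 3 = 33$)
$G{\left(d \right)} = 1$
$o{\left(V,m \right)} = - 45 m + 100 V$ ($o{\left(V,m \right)} = 100 V - 45 m = - 45 m + 100 V$)
$G{\left(3 \right)} o{\left(h{\left(5 \right)},3 \left(1 - 5\right) \right)} = 1 \left(- 45 \cdot 3 \left(1 - 5\right) + 100 \cdot 33\right) = 1 \left(- 45 \cdot 3 \left(-4\right) + 3300\right) = 1 \left(\left(-45\right) \left(-12\right) + 3300\right) = 1 \left(540 + 3300\right) = 1 \cdot 3840 = 3840$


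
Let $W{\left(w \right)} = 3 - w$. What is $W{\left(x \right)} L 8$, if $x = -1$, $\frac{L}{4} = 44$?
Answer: $5632$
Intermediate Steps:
$L = 176$ ($L = 4 \cdot 44 = 176$)
$W{\left(x \right)} L 8 = \left(3 - -1\right) 176 \cdot 8 = \left(3 + 1\right) 176 \cdot 8 = 4 \cdot 176 \cdot 8 = 704 \cdot 8 = 5632$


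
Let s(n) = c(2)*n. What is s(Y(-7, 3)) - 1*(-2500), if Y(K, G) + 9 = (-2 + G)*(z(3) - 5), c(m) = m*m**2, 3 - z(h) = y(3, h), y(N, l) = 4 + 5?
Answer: 2340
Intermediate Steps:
y(N, l) = 9
z(h) = -6 (z(h) = 3 - 1*9 = 3 - 9 = -6)
c(m) = m**3
Y(K, G) = 13 - 11*G (Y(K, G) = -9 + (-2 + G)*(-6 - 5) = -9 + (-2 + G)*(-11) = -9 + (22 - 11*G) = 13 - 11*G)
s(n) = 8*n (s(n) = 2**3*n = 8*n)
s(Y(-7, 3)) - 1*(-2500) = 8*(13 - 11*3) - 1*(-2500) = 8*(13 - 33) + 2500 = 8*(-20) + 2500 = -160 + 2500 = 2340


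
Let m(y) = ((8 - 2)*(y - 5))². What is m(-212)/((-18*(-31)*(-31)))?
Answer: -98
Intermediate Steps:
m(y) = (-30 + 6*y)² (m(y) = (6*(-5 + y))² = (-30 + 6*y)²)
m(-212)/((-18*(-31)*(-31))) = (36*(-5 - 212)²)/((-18*(-31)*(-31))) = (36*(-217)²)/((558*(-31))) = (36*47089)/(-17298) = 1695204*(-1/17298) = -98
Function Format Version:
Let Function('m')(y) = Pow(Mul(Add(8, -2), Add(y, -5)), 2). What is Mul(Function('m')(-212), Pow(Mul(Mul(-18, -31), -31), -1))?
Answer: -98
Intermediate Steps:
Function('m')(y) = Pow(Add(-30, Mul(6, y)), 2) (Function('m')(y) = Pow(Mul(6, Add(-5, y)), 2) = Pow(Add(-30, Mul(6, y)), 2))
Mul(Function('m')(-212), Pow(Mul(Mul(-18, -31), -31), -1)) = Mul(Mul(36, Pow(Add(-5, -212), 2)), Pow(Mul(Mul(-18, -31), -31), -1)) = Mul(Mul(36, Pow(-217, 2)), Pow(Mul(558, -31), -1)) = Mul(Mul(36, 47089), Pow(-17298, -1)) = Mul(1695204, Rational(-1, 17298)) = -98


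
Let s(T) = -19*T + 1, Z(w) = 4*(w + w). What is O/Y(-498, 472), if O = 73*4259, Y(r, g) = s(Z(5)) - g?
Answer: -310907/1231 ≈ -252.56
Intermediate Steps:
Z(w) = 8*w (Z(w) = 4*(2*w) = 8*w)
s(T) = 1 - 19*T
Y(r, g) = -759 - g (Y(r, g) = (1 - 152*5) - g = (1 - 19*40) - g = (1 - 760) - g = -759 - g)
O = 310907
O/Y(-498, 472) = 310907/(-759 - 1*472) = 310907/(-759 - 472) = 310907/(-1231) = 310907*(-1/1231) = -310907/1231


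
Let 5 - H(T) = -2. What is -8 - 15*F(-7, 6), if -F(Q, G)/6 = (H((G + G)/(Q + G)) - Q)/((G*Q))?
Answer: -38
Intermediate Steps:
H(T) = 7 (H(T) = 5 - 1*(-2) = 5 + 2 = 7)
F(Q, G) = -6*(7 - Q)/(G*Q)
-8 - 15*F(-7, 6) = -8 - 90*(-7 - 7)/(6*(-7)) = -8 - 90*(-1)*(-14)/(6*7) = -8 - 15*2 = -8 - 30 = -38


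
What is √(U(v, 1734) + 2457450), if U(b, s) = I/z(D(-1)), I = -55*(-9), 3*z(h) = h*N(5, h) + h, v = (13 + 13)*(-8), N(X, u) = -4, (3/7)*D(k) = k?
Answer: 3*√13380605/7 ≈ 1567.7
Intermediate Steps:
D(k) = 7*k/3
v = -208 (v = 26*(-8) = -208)
z(h) = -h (z(h) = (h*(-4) + h)/3 = (-4*h + h)/3 = (-3*h)/3 = -h)
I = 495
U(b, s) = 1485/7 (U(b, s) = 495/((-7*(-1)/3)) = 495/((-1*(-7/3))) = 495/(7/3) = 495*(3/7) = 1485/7)
√(U(v, 1734) + 2457450) = √(1485/7 + 2457450) = √(17203635/7) = 3*√13380605/7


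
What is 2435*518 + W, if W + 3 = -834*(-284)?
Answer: 1498183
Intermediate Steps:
W = 236853 (W = -3 - 834*(-284) = -3 + 236856 = 236853)
2435*518 + W = 2435*518 + 236853 = 1261330 + 236853 = 1498183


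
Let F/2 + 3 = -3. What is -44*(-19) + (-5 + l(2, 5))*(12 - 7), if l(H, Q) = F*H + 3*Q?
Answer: 766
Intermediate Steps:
F = -12 (F = -6 + 2*(-3) = -6 - 6 = -12)
l(H, Q) = -12*H + 3*Q
-44*(-19) + (-5 + l(2, 5))*(12 - 7) = -44*(-19) + (-5 + (-12*2 + 3*5))*(12 - 7) = 836 + (-5 + (-24 + 15))*5 = 836 + (-5 - 9)*5 = 836 - 14*5 = 836 - 70 = 766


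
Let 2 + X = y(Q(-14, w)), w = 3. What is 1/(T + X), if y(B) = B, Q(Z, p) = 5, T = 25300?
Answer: 1/25303 ≈ 3.9521e-5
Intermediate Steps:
X = 3 (X = -2 + 5 = 3)
1/(T + X) = 1/(25300 + 3) = 1/25303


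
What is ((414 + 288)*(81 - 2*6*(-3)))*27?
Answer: 2217618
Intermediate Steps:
((414 + 288)*(81 - 2*6*(-3)))*27 = (702*(81 - 12*(-3)))*27 = (702*(81 + 36))*27 = (702*117)*27 = 82134*27 = 2217618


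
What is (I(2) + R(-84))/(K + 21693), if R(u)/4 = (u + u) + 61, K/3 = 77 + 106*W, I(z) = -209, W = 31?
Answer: -637/31782 ≈ -0.020043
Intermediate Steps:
K = 10089 (K = 3*(77 + 106*31) = 3*(77 + 3286) = 3*3363 = 10089)
R(u) = 244 + 8*u (R(u) = 4*((u + u) + 61) = 4*(2*u + 61) = 4*(61 + 2*u) = 244 + 8*u)
(I(2) + R(-84))/(K + 21693) = (-209 + (244 + 8*(-84)))/(10089 + 21693) = (-209 + (244 - 672))/31782 = (-209 - 428)*(1/31782) = -637*1/31782 = -637/31782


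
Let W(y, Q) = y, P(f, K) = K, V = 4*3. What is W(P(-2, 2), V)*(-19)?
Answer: -38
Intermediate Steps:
V = 12
W(P(-2, 2), V)*(-19) = 2*(-19) = -38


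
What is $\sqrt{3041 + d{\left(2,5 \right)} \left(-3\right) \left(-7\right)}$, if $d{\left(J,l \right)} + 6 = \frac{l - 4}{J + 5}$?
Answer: $\sqrt{2918} \approx 54.018$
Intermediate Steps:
$d{\left(J,l \right)} = -6 + \frac{-4 + l}{5 + J}$ ($d{\left(J,l \right)} = -6 + \frac{l - 4}{J + 5} = -6 + \frac{-4 + l}{5 + J}$)
$\sqrt{3041 + d{\left(2,5 \right)} \left(-3\right) \left(-7\right)} = \sqrt{3041 + \frac{-34 + 5 - 12}{5 + 2} \left(-3\right) \left(-7\right)} = \sqrt{3041 + \frac{-34 + 5 - 12}{7} \left(-3\right) \left(-7\right)} = \sqrt{3041 + \frac{1}{7} \left(-41\right) \left(-3\right) \left(-7\right)} = \sqrt{3041 + \left(- \frac{41}{7}\right) \left(-3\right) \left(-7\right)} = \sqrt{3041 + \frac{123}{7} \left(-7\right)} = \sqrt{3041 - 123} = \sqrt{2918}$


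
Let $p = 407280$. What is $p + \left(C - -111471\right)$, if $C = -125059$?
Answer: $393692$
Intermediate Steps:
$p + \left(C - -111471\right) = 407280 - 13588 = 393692$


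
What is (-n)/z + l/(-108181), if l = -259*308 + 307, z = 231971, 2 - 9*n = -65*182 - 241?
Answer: 164596110422/225853692759 ≈ 0.72877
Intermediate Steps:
n = 12073/9 (n = 2/9 - (-65*182 - 241)/9 = 2/9 - (-11830 - 241)/9 = 2/9 - ⅑*(-12071) = 2/9 + 12071/9 = 12073/9 ≈ 1341.4)
l = -79465 (l = -79772 + 307 = -79465)
(-n)/z + l/(-108181) = -1*12073/9/231971 - 79465/(-108181) = -12073/9*1/231971 - 79465*(-1/108181) = -12073/2087739 + 79465/108181 = 164596110422/225853692759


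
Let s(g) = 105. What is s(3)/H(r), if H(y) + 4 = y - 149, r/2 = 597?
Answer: 35/347 ≈ 0.10086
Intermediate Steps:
r = 1194 (r = 2*597 = 1194)
H(y) = -153 + y (H(y) = -4 + (y - 149) = -4 + (-149 + y) = -153 + y)
s(3)/H(r) = 105/(-153 + 1194) = 105/1041 = 105*(1/1041) = 35/347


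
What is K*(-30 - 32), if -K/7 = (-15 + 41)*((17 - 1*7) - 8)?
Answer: 22568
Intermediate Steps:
K = -364 (K = -7*(-15 + 41)*((17 - 1*7) - 8) = -182*((17 - 7) - 8) = -182*(10 - 8) = -182*2 = -7*52 = -364)
K*(-30 - 32) = -364*(-30 - 32) = -364*(-62) = 22568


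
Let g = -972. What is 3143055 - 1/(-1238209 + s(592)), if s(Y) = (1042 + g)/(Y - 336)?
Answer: 498145040520563/158490717 ≈ 3.1431e+6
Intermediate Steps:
s(Y) = 70/(-336 + Y) (s(Y) = (1042 - 972)/(Y - 336) = 70/(-336 + Y))
3143055 - 1/(-1238209 + s(592)) = 3143055 - 1/(-1238209 + 70/(-336 + 592)) = 3143055 - 1/(-1238209 + 70/256) = 3143055 - 1/(-1238209 + 70*(1/256)) = 3143055 - 1/(-1238209 + 35/128) = 3143055 - 1/(-158490717/128) = 3143055 - 1*(-128/158490717) = 3143055 + 128/158490717 = 498145040520563/158490717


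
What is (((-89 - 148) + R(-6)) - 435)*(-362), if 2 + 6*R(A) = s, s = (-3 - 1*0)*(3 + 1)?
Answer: 732326/3 ≈ 2.4411e+5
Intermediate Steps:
s = -12 (s = (-3 + 0)*4 = -3*4 = -12)
R(A) = -7/3 (R(A) = -⅓ + (⅙)*(-12) = -⅓ - 2 = -7/3)
(((-89 - 148) + R(-6)) - 435)*(-362) = (((-89 - 148) - 7/3) - 435)*(-362) = ((-237 - 7/3) - 435)*(-362) = (-718/3 - 435)*(-362) = -2023/3*(-362) = 732326/3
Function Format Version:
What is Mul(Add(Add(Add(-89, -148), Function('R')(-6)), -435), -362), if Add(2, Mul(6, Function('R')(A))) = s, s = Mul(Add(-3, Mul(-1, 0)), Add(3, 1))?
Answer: Rational(732326, 3) ≈ 2.4411e+5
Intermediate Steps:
s = -12 (s = Mul(Add(-3, 0), 4) = Mul(-3, 4) = -12)
Function('R')(A) = Rational(-7, 3) (Function('R')(A) = Add(Rational(-1, 3), Mul(Rational(1, 6), -12)) = Add(Rational(-1, 3), -2) = Rational(-7, 3))
Mul(Add(Add(Add(-89, -148), Function('R')(-6)), -435), -362) = Mul(Add(Add(Add(-89, -148), Rational(-7, 3)), -435), -362) = Mul(Add(Add(-237, Rational(-7, 3)), -435), -362) = Mul(Add(Rational(-718, 3), -435), -362) = Mul(Rational(-2023, 3), -362) = Rational(732326, 3)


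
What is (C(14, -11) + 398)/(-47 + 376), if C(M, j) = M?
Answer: 412/329 ≈ 1.2523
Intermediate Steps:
(C(14, -11) + 398)/(-47 + 376) = (14 + 398)/(-47 + 376) = 412/329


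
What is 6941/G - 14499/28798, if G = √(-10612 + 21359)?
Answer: -14499/28798 + 631*√10747/977 ≈ 66.451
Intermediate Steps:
G = √10747 ≈ 103.67
6941/G - 14499/28798 = 6941/(√10747) - 14499/28798 = 6941*(√10747/10747) - 14499*1/28798 = 631*√10747/977 - 14499/28798 = -14499/28798 + 631*√10747/977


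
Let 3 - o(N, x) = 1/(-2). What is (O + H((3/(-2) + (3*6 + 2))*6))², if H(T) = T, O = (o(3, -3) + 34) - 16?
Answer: 70225/4 ≈ 17556.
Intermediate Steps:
o(N, x) = 7/2 (o(N, x) = 3 - 1/(-2) = 3 - 1*(-½) = 3 + ½ = 7/2)
O = 43/2 (O = (7/2 + 34) - 16 = 75/2 - 16 = 43/2 ≈ 21.500)
(O + H((3/(-2) + (3*6 + 2))*6))² = (43/2 + (3/(-2) + (3*6 + 2))*6)² = (43/2 + (3*(-½) + (18 + 2))*6)² = (43/2 + (-3/2 + 20)*6)² = (43/2 + (37/2)*6)² = (43/2 + 111)² = (265/2)² = 70225/4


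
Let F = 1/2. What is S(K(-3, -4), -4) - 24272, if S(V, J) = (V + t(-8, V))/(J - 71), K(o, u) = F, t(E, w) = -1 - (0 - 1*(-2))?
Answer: -728159/30 ≈ -24272.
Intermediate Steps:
t(E, w) = -3 (t(E, w) = -1 - (0 + 2) = -1 - 1*2 = -1 - 2 = -3)
F = 1/2 ≈ 0.50000
K(o, u) = 1/2
S(V, J) = (-3 + V)/(-71 + J) (S(V, J) = (V - 3)/(J - 71) = (-3 + V)/(-71 + J))
S(K(-3, -4), -4) - 24272 = (-3 + 1/2)/(-71 - 4) - 24272 = -5/2/(-75) - 24272 = -1/75*(-5/2) - 24272 = 1/30 - 24272 = -728159/30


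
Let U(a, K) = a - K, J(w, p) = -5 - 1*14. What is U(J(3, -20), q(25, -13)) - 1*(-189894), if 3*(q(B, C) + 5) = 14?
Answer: 569626/3 ≈ 1.8988e+5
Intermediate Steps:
q(B, C) = -⅓ (q(B, C) = -5 + (⅓)*14 = -5 + 14/3 = -⅓)
J(w, p) = -19 (J(w, p) = -5 - 14 = -19)
U(J(3, -20), q(25, -13)) - 1*(-189894) = (-19 - 1*(-⅓)) - 1*(-189894) = (-19 + ⅓) + 189894 = -56/3 + 189894 = 569626/3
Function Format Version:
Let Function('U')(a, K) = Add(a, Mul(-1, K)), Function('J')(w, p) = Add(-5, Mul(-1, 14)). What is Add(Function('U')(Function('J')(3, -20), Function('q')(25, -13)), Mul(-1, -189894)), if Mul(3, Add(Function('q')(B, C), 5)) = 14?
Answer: Rational(569626, 3) ≈ 1.8988e+5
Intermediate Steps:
Function('q')(B, C) = Rational(-1, 3) (Function('q')(B, C) = Add(-5, Mul(Rational(1, 3), 14)) = Add(-5, Rational(14, 3)) = Rational(-1, 3))
Function('J')(w, p) = -19 (Function('J')(w, p) = Add(-5, -14) = -19)
Add(Function('U')(Function('J')(3, -20), Function('q')(25, -13)), Mul(-1, -189894)) = Add(Add(-19, Mul(-1, Rational(-1, 3))), Mul(-1, -189894)) = Add(Add(-19, Rational(1, 3)), 189894) = Add(Rational(-56, 3), 189894) = Rational(569626, 3)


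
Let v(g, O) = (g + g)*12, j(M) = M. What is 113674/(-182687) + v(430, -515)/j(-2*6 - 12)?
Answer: -78669084/182687 ≈ -430.62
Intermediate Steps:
v(g, O) = 24*g (v(g, O) = (2*g)*12 = 24*g)
113674/(-182687) + v(430, -515)/j(-2*6 - 12) = 113674/(-182687) + (24*430)/(-2*6 - 12) = 113674*(-1/182687) + 10320/(-12 - 12) = -113674/182687 + 10320/(-24) = -113674/182687 + 10320*(-1/24) = -113674/182687 - 430 = -78669084/182687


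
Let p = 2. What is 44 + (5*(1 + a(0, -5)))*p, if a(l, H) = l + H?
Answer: 4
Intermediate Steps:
a(l, H) = H + l
44 + (5*(1 + a(0, -5)))*p = 44 + (5*(1 + (-5 + 0)))*2 = 44 + (5*(1 - 5))*2 = 44 + (5*(-4))*2 = 44 - 20*2 = 44 - 40 = 4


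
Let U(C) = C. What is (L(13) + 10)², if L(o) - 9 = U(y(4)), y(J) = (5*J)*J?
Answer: 9801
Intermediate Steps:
y(J) = 5*J²
L(o) = 89 (L(o) = 9 + 5*4² = 9 + 5*16 = 9 + 80 = 89)
(L(13) + 10)² = (89 + 10)² = 99² = 9801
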